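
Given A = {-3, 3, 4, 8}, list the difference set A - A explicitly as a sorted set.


A - A = {a - a' : a, a' ∈ A}.
Compute a - a' for each ordered pair (a, a'):
a = -3: -3--3=0, -3-3=-6, -3-4=-7, -3-8=-11
a = 3: 3--3=6, 3-3=0, 3-4=-1, 3-8=-5
a = 4: 4--3=7, 4-3=1, 4-4=0, 4-8=-4
a = 8: 8--3=11, 8-3=5, 8-4=4, 8-8=0
Collecting distinct values (and noting 0 appears from a-a):
A - A = {-11, -7, -6, -5, -4, -1, 0, 1, 4, 5, 6, 7, 11}
|A - A| = 13

A - A = {-11, -7, -6, -5, -4, -1, 0, 1, 4, 5, 6, 7, 11}


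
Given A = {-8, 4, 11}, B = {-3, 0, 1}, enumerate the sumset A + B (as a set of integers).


A + B = {a + b : a ∈ A, b ∈ B}.
Enumerate all |A|·|B| = 3·3 = 9 pairs (a, b) and collect distinct sums.
a = -8: -8+-3=-11, -8+0=-8, -8+1=-7
a = 4: 4+-3=1, 4+0=4, 4+1=5
a = 11: 11+-3=8, 11+0=11, 11+1=12
Collecting distinct sums: A + B = {-11, -8, -7, 1, 4, 5, 8, 11, 12}
|A + B| = 9

A + B = {-11, -8, -7, 1, 4, 5, 8, 11, 12}


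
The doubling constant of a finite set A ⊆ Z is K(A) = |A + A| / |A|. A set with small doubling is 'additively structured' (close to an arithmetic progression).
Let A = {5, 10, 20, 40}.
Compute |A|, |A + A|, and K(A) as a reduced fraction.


|A| = 4.
Compute A + A by enumerating all 16 pairs.
A + A = {10, 15, 20, 25, 30, 40, 45, 50, 60, 80}, so |A + A| = 10.
K = |A + A| / |A| = 10/4 = 5/2 ≈ 2.5000.
Reference: AP of size 4 gives K = 7/4 ≈ 1.7500; a fully generic set of size 4 gives K ≈ 2.5000.

|A| = 4, |A + A| = 10, K = 10/4 = 5/2.


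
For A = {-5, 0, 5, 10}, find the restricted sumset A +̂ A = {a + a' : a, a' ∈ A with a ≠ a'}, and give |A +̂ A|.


Restricted sumset: A +̂ A = {a + a' : a ∈ A, a' ∈ A, a ≠ a'}.
Equivalently, take A + A and drop any sum 2a that is achievable ONLY as a + a for a ∈ A (i.e. sums representable only with equal summands).
Enumerate pairs (a, a') with a < a' (symmetric, so each unordered pair gives one sum; this covers all a ≠ a'):
  -5 + 0 = -5
  -5 + 5 = 0
  -5 + 10 = 5
  0 + 5 = 5
  0 + 10 = 10
  5 + 10 = 15
Collected distinct sums: {-5, 0, 5, 10, 15}
|A +̂ A| = 5
(Reference bound: |A +̂ A| ≥ 2|A| - 3 for |A| ≥ 2, with |A| = 4 giving ≥ 5.)

|A +̂ A| = 5


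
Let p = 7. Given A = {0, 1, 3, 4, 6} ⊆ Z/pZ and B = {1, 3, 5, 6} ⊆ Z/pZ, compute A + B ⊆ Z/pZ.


Work in Z/7Z: reduce every sum a + b modulo 7.
Enumerate all 20 pairs:
a = 0: 0+1=1, 0+3=3, 0+5=5, 0+6=6
a = 1: 1+1=2, 1+3=4, 1+5=6, 1+6=0
a = 3: 3+1=4, 3+3=6, 3+5=1, 3+6=2
a = 4: 4+1=5, 4+3=0, 4+5=2, 4+6=3
a = 6: 6+1=0, 6+3=2, 6+5=4, 6+6=5
Distinct residues collected: {0, 1, 2, 3, 4, 5, 6}
|A + B| = 7 (out of 7 total residues).

A + B = {0, 1, 2, 3, 4, 5, 6}


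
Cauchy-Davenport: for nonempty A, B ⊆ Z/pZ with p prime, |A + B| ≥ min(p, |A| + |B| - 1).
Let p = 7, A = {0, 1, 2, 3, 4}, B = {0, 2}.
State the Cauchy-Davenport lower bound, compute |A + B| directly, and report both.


Cauchy-Davenport: |A + B| ≥ min(p, |A| + |B| - 1) for A, B nonempty in Z/pZ.
|A| = 5, |B| = 2, p = 7.
CD lower bound = min(7, 5 + 2 - 1) = min(7, 6) = 6.
Compute A + B mod 7 directly:
a = 0: 0+0=0, 0+2=2
a = 1: 1+0=1, 1+2=3
a = 2: 2+0=2, 2+2=4
a = 3: 3+0=3, 3+2=5
a = 4: 4+0=4, 4+2=6
A + B = {0, 1, 2, 3, 4, 5, 6}, so |A + B| = 7.
Verify: 7 ≥ 6? Yes ✓.

CD lower bound = 6, actual |A + B| = 7.


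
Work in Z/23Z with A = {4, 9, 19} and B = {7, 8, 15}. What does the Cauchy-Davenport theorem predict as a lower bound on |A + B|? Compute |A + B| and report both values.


Cauchy-Davenport: |A + B| ≥ min(p, |A| + |B| - 1) for A, B nonempty in Z/pZ.
|A| = 3, |B| = 3, p = 23.
CD lower bound = min(23, 3 + 3 - 1) = min(23, 5) = 5.
Compute A + B mod 23 directly:
a = 4: 4+7=11, 4+8=12, 4+15=19
a = 9: 9+7=16, 9+8=17, 9+15=1
a = 19: 19+7=3, 19+8=4, 19+15=11
A + B = {1, 3, 4, 11, 12, 16, 17, 19}, so |A + B| = 8.
Verify: 8 ≥ 5? Yes ✓.

CD lower bound = 5, actual |A + B| = 8.


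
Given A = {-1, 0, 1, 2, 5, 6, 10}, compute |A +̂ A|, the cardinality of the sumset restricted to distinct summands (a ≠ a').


Restricted sumset: A +̂ A = {a + a' : a ∈ A, a' ∈ A, a ≠ a'}.
Equivalently, take A + A and drop any sum 2a that is achievable ONLY as a + a for a ∈ A (i.e. sums representable only with equal summands).
Enumerate pairs (a, a') with a < a' (symmetric, so each unordered pair gives one sum; this covers all a ≠ a'):
  -1 + 0 = -1
  -1 + 1 = 0
  -1 + 2 = 1
  -1 + 5 = 4
  -1 + 6 = 5
  -1 + 10 = 9
  0 + 1 = 1
  0 + 2 = 2
  0 + 5 = 5
  0 + 6 = 6
  0 + 10 = 10
  1 + 2 = 3
  1 + 5 = 6
  1 + 6 = 7
  1 + 10 = 11
  2 + 5 = 7
  2 + 6 = 8
  2 + 10 = 12
  5 + 6 = 11
  5 + 10 = 15
  6 + 10 = 16
Collected distinct sums: {-1, 0, 1, 2, 3, 4, 5, 6, 7, 8, 9, 10, 11, 12, 15, 16}
|A +̂ A| = 16
(Reference bound: |A +̂ A| ≥ 2|A| - 3 for |A| ≥ 2, with |A| = 7 giving ≥ 11.)

|A +̂ A| = 16


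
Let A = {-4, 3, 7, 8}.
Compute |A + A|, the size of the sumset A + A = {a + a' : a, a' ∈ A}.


A + A = {a + a' : a, a' ∈ A}; |A| = 4.
General bounds: 2|A| - 1 ≤ |A + A| ≤ |A|(|A|+1)/2, i.e. 7 ≤ |A + A| ≤ 10.
Lower bound 2|A|-1 is attained iff A is an arithmetic progression.
Enumerate sums a + a' for a ≤ a' (symmetric, so this suffices):
a = -4: -4+-4=-8, -4+3=-1, -4+7=3, -4+8=4
a = 3: 3+3=6, 3+7=10, 3+8=11
a = 7: 7+7=14, 7+8=15
a = 8: 8+8=16
Distinct sums: {-8, -1, 3, 4, 6, 10, 11, 14, 15, 16}
|A + A| = 10

|A + A| = 10


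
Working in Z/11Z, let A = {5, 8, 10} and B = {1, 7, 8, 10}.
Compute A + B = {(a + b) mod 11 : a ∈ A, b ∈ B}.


Work in Z/11Z: reduce every sum a + b modulo 11.
Enumerate all 12 pairs:
a = 5: 5+1=6, 5+7=1, 5+8=2, 5+10=4
a = 8: 8+1=9, 8+7=4, 8+8=5, 8+10=7
a = 10: 10+1=0, 10+7=6, 10+8=7, 10+10=9
Distinct residues collected: {0, 1, 2, 4, 5, 6, 7, 9}
|A + B| = 8 (out of 11 total residues).

A + B = {0, 1, 2, 4, 5, 6, 7, 9}


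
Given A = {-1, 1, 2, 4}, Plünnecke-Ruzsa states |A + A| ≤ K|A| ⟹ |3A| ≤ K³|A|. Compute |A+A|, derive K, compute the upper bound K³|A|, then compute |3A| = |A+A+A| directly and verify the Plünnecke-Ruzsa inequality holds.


|A| = 4.
Step 1: Compute A + A by enumerating all 16 pairs.
A + A = {-2, 0, 1, 2, 3, 4, 5, 6, 8}, so |A + A| = 9.
Step 2: Doubling constant K = |A + A|/|A| = 9/4 = 9/4 ≈ 2.2500.
Step 3: Plünnecke-Ruzsa gives |3A| ≤ K³·|A| = (2.2500)³ · 4 ≈ 45.5625.
Step 4: Compute 3A = A + A + A directly by enumerating all triples (a,b,c) ∈ A³; |3A| = 14.
Step 5: Check 14 ≤ 45.5625? Yes ✓.

K = 9/4, Plünnecke-Ruzsa bound K³|A| ≈ 45.5625, |3A| = 14, inequality holds.


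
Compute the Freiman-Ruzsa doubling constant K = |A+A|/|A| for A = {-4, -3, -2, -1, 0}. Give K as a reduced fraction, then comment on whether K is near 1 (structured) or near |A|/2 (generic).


|A| = 5.
Compute A + A by enumerating all 25 pairs.
A + A = {-8, -7, -6, -5, -4, -3, -2, -1, 0}, so |A + A| = 9.
K = |A + A| / |A| = 9/5 (already in lowest terms) ≈ 1.8000.
Reference: AP of size 5 gives K = 9/5 ≈ 1.8000; a fully generic set of size 5 gives K ≈ 3.0000.

|A| = 5, |A + A| = 9, K = 9/5.


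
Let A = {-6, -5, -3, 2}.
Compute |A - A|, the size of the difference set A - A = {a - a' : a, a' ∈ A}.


A - A = {a - a' : a, a' ∈ A}; |A| = 4.
Bounds: 2|A|-1 ≤ |A - A| ≤ |A|² - |A| + 1, i.e. 7 ≤ |A - A| ≤ 13.
Note: 0 ∈ A - A always (from a - a). The set is symmetric: if d ∈ A - A then -d ∈ A - A.
Enumerate nonzero differences d = a - a' with a > a' (then include -d):
Positive differences: {1, 2, 3, 5, 7, 8}
Full difference set: {0} ∪ (positive diffs) ∪ (negative diffs).
|A - A| = 1 + 2·6 = 13 (matches direct enumeration: 13).

|A - A| = 13


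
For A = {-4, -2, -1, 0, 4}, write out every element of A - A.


A - A = {a - a' : a, a' ∈ A}.
Compute a - a' for each ordered pair (a, a'):
a = -4: -4--4=0, -4--2=-2, -4--1=-3, -4-0=-4, -4-4=-8
a = -2: -2--4=2, -2--2=0, -2--1=-1, -2-0=-2, -2-4=-6
a = -1: -1--4=3, -1--2=1, -1--1=0, -1-0=-1, -1-4=-5
a = 0: 0--4=4, 0--2=2, 0--1=1, 0-0=0, 0-4=-4
a = 4: 4--4=8, 4--2=6, 4--1=5, 4-0=4, 4-4=0
Collecting distinct values (and noting 0 appears from a-a):
A - A = {-8, -6, -5, -4, -3, -2, -1, 0, 1, 2, 3, 4, 5, 6, 8}
|A - A| = 15

A - A = {-8, -6, -5, -4, -3, -2, -1, 0, 1, 2, 3, 4, 5, 6, 8}


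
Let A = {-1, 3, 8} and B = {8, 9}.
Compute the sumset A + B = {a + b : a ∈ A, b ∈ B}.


A + B = {a + b : a ∈ A, b ∈ B}.
Enumerate all |A|·|B| = 3·2 = 6 pairs (a, b) and collect distinct sums.
a = -1: -1+8=7, -1+9=8
a = 3: 3+8=11, 3+9=12
a = 8: 8+8=16, 8+9=17
Collecting distinct sums: A + B = {7, 8, 11, 12, 16, 17}
|A + B| = 6

A + B = {7, 8, 11, 12, 16, 17}


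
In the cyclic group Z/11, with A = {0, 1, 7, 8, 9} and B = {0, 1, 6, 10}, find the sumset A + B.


Work in Z/11Z: reduce every sum a + b modulo 11.
Enumerate all 20 pairs:
a = 0: 0+0=0, 0+1=1, 0+6=6, 0+10=10
a = 1: 1+0=1, 1+1=2, 1+6=7, 1+10=0
a = 7: 7+0=7, 7+1=8, 7+6=2, 7+10=6
a = 8: 8+0=8, 8+1=9, 8+6=3, 8+10=7
a = 9: 9+0=9, 9+1=10, 9+6=4, 9+10=8
Distinct residues collected: {0, 1, 2, 3, 4, 6, 7, 8, 9, 10}
|A + B| = 10 (out of 11 total residues).

A + B = {0, 1, 2, 3, 4, 6, 7, 8, 9, 10}


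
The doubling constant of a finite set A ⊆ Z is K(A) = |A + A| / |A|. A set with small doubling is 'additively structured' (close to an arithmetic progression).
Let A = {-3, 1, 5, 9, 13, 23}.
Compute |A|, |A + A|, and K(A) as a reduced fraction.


|A| = 6.
Compute A + A by enumerating all 36 pairs.
A + A = {-6, -2, 2, 6, 10, 14, 18, 20, 22, 24, 26, 28, 32, 36, 46}, so |A + A| = 15.
K = |A + A| / |A| = 15/6 = 5/2 ≈ 2.5000.
Reference: AP of size 6 gives K = 11/6 ≈ 1.8333; a fully generic set of size 6 gives K ≈ 3.5000.

|A| = 6, |A + A| = 15, K = 15/6 = 5/2.


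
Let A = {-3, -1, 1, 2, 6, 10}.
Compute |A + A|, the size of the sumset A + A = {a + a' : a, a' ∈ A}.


A + A = {a + a' : a, a' ∈ A}; |A| = 6.
General bounds: 2|A| - 1 ≤ |A + A| ≤ |A|(|A|+1)/2, i.e. 11 ≤ |A + A| ≤ 21.
Lower bound 2|A|-1 is attained iff A is an arithmetic progression.
Enumerate sums a + a' for a ≤ a' (symmetric, so this suffices):
a = -3: -3+-3=-6, -3+-1=-4, -3+1=-2, -3+2=-1, -3+6=3, -3+10=7
a = -1: -1+-1=-2, -1+1=0, -1+2=1, -1+6=5, -1+10=9
a = 1: 1+1=2, 1+2=3, 1+6=7, 1+10=11
a = 2: 2+2=4, 2+6=8, 2+10=12
a = 6: 6+6=12, 6+10=16
a = 10: 10+10=20
Distinct sums: {-6, -4, -2, -1, 0, 1, 2, 3, 4, 5, 7, 8, 9, 11, 12, 16, 20}
|A + A| = 17

|A + A| = 17


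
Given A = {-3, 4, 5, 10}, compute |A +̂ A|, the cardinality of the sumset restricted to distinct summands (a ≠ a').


Restricted sumset: A +̂ A = {a + a' : a ∈ A, a' ∈ A, a ≠ a'}.
Equivalently, take A + A and drop any sum 2a that is achievable ONLY as a + a for a ∈ A (i.e. sums representable only with equal summands).
Enumerate pairs (a, a') with a < a' (symmetric, so each unordered pair gives one sum; this covers all a ≠ a'):
  -3 + 4 = 1
  -3 + 5 = 2
  -3 + 10 = 7
  4 + 5 = 9
  4 + 10 = 14
  5 + 10 = 15
Collected distinct sums: {1, 2, 7, 9, 14, 15}
|A +̂ A| = 6
(Reference bound: |A +̂ A| ≥ 2|A| - 3 for |A| ≥ 2, with |A| = 4 giving ≥ 5.)

|A +̂ A| = 6


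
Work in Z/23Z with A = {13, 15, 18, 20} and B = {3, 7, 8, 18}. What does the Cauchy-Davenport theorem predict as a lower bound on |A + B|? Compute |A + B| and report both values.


Cauchy-Davenport: |A + B| ≥ min(p, |A| + |B| - 1) for A, B nonempty in Z/pZ.
|A| = 4, |B| = 4, p = 23.
CD lower bound = min(23, 4 + 4 - 1) = min(23, 7) = 7.
Compute A + B mod 23 directly:
a = 13: 13+3=16, 13+7=20, 13+8=21, 13+18=8
a = 15: 15+3=18, 15+7=22, 15+8=0, 15+18=10
a = 18: 18+3=21, 18+7=2, 18+8=3, 18+18=13
a = 20: 20+3=0, 20+7=4, 20+8=5, 20+18=15
A + B = {0, 2, 3, 4, 5, 8, 10, 13, 15, 16, 18, 20, 21, 22}, so |A + B| = 14.
Verify: 14 ≥ 7? Yes ✓.

CD lower bound = 7, actual |A + B| = 14.


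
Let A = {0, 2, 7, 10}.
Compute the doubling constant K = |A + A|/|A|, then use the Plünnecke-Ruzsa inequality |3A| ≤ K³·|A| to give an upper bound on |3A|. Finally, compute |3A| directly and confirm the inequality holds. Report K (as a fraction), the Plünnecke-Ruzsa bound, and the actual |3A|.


|A| = 4.
Step 1: Compute A + A by enumerating all 16 pairs.
A + A = {0, 2, 4, 7, 9, 10, 12, 14, 17, 20}, so |A + A| = 10.
Step 2: Doubling constant K = |A + A|/|A| = 10/4 = 10/4 ≈ 2.5000.
Step 3: Plünnecke-Ruzsa gives |3A| ≤ K³·|A| = (2.5000)³ · 4 ≈ 62.5000.
Step 4: Compute 3A = A + A + A directly by enumerating all triples (a,b,c) ∈ A³; |3A| = 19.
Step 5: Check 19 ≤ 62.5000? Yes ✓.

K = 10/4, Plünnecke-Ruzsa bound K³|A| ≈ 62.5000, |3A| = 19, inequality holds.


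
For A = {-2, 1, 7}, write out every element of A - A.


A - A = {a - a' : a, a' ∈ A}.
Compute a - a' for each ordered pair (a, a'):
a = -2: -2--2=0, -2-1=-3, -2-7=-9
a = 1: 1--2=3, 1-1=0, 1-7=-6
a = 7: 7--2=9, 7-1=6, 7-7=0
Collecting distinct values (and noting 0 appears from a-a):
A - A = {-9, -6, -3, 0, 3, 6, 9}
|A - A| = 7

A - A = {-9, -6, -3, 0, 3, 6, 9}


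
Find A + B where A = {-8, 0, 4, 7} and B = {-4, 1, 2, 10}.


A + B = {a + b : a ∈ A, b ∈ B}.
Enumerate all |A|·|B| = 4·4 = 16 pairs (a, b) and collect distinct sums.
a = -8: -8+-4=-12, -8+1=-7, -8+2=-6, -8+10=2
a = 0: 0+-4=-4, 0+1=1, 0+2=2, 0+10=10
a = 4: 4+-4=0, 4+1=5, 4+2=6, 4+10=14
a = 7: 7+-4=3, 7+1=8, 7+2=9, 7+10=17
Collecting distinct sums: A + B = {-12, -7, -6, -4, 0, 1, 2, 3, 5, 6, 8, 9, 10, 14, 17}
|A + B| = 15

A + B = {-12, -7, -6, -4, 0, 1, 2, 3, 5, 6, 8, 9, 10, 14, 17}


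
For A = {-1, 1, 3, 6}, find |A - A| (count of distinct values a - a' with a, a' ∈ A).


A - A = {a - a' : a, a' ∈ A}; |A| = 4.
Bounds: 2|A|-1 ≤ |A - A| ≤ |A|² - |A| + 1, i.e. 7 ≤ |A - A| ≤ 13.
Note: 0 ∈ A - A always (from a - a). The set is symmetric: if d ∈ A - A then -d ∈ A - A.
Enumerate nonzero differences d = a - a' with a > a' (then include -d):
Positive differences: {2, 3, 4, 5, 7}
Full difference set: {0} ∪ (positive diffs) ∪ (negative diffs).
|A - A| = 1 + 2·5 = 11 (matches direct enumeration: 11).

|A - A| = 11


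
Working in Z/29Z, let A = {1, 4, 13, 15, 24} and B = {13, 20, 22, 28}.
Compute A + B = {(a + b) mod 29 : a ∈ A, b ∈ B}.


Work in Z/29Z: reduce every sum a + b modulo 29.
Enumerate all 20 pairs:
a = 1: 1+13=14, 1+20=21, 1+22=23, 1+28=0
a = 4: 4+13=17, 4+20=24, 4+22=26, 4+28=3
a = 13: 13+13=26, 13+20=4, 13+22=6, 13+28=12
a = 15: 15+13=28, 15+20=6, 15+22=8, 15+28=14
a = 24: 24+13=8, 24+20=15, 24+22=17, 24+28=23
Distinct residues collected: {0, 3, 4, 6, 8, 12, 14, 15, 17, 21, 23, 24, 26, 28}
|A + B| = 14 (out of 29 total residues).

A + B = {0, 3, 4, 6, 8, 12, 14, 15, 17, 21, 23, 24, 26, 28}


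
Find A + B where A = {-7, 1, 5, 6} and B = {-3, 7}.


A + B = {a + b : a ∈ A, b ∈ B}.
Enumerate all |A|·|B| = 4·2 = 8 pairs (a, b) and collect distinct sums.
a = -7: -7+-3=-10, -7+7=0
a = 1: 1+-3=-2, 1+7=8
a = 5: 5+-3=2, 5+7=12
a = 6: 6+-3=3, 6+7=13
Collecting distinct sums: A + B = {-10, -2, 0, 2, 3, 8, 12, 13}
|A + B| = 8

A + B = {-10, -2, 0, 2, 3, 8, 12, 13}


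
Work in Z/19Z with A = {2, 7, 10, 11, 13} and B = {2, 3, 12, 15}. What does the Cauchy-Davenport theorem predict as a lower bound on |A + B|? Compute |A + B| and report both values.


Cauchy-Davenport: |A + B| ≥ min(p, |A| + |B| - 1) for A, B nonempty in Z/pZ.
|A| = 5, |B| = 4, p = 19.
CD lower bound = min(19, 5 + 4 - 1) = min(19, 8) = 8.
Compute A + B mod 19 directly:
a = 2: 2+2=4, 2+3=5, 2+12=14, 2+15=17
a = 7: 7+2=9, 7+3=10, 7+12=0, 7+15=3
a = 10: 10+2=12, 10+3=13, 10+12=3, 10+15=6
a = 11: 11+2=13, 11+3=14, 11+12=4, 11+15=7
a = 13: 13+2=15, 13+3=16, 13+12=6, 13+15=9
A + B = {0, 3, 4, 5, 6, 7, 9, 10, 12, 13, 14, 15, 16, 17}, so |A + B| = 14.
Verify: 14 ≥ 8? Yes ✓.

CD lower bound = 8, actual |A + B| = 14.


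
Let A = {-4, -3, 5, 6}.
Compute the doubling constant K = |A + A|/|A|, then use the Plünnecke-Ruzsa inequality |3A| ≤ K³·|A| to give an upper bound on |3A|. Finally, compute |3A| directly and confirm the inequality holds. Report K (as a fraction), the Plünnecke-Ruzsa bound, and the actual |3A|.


|A| = 4.
Step 1: Compute A + A by enumerating all 16 pairs.
A + A = {-8, -7, -6, 1, 2, 3, 10, 11, 12}, so |A + A| = 9.
Step 2: Doubling constant K = |A + A|/|A| = 9/4 = 9/4 ≈ 2.2500.
Step 3: Plünnecke-Ruzsa gives |3A| ≤ K³·|A| = (2.2500)³ · 4 ≈ 45.5625.
Step 4: Compute 3A = A + A + A directly by enumerating all triples (a,b,c) ∈ A³; |3A| = 16.
Step 5: Check 16 ≤ 45.5625? Yes ✓.

K = 9/4, Plünnecke-Ruzsa bound K³|A| ≈ 45.5625, |3A| = 16, inequality holds.


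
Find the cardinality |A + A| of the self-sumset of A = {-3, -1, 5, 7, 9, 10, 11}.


A + A = {a + a' : a, a' ∈ A}; |A| = 7.
General bounds: 2|A| - 1 ≤ |A + A| ≤ |A|(|A|+1)/2, i.e. 13 ≤ |A + A| ≤ 28.
Lower bound 2|A|-1 is attained iff A is an arithmetic progression.
Enumerate sums a + a' for a ≤ a' (symmetric, so this suffices):
a = -3: -3+-3=-6, -3+-1=-4, -3+5=2, -3+7=4, -3+9=6, -3+10=7, -3+11=8
a = -1: -1+-1=-2, -1+5=4, -1+7=6, -1+9=8, -1+10=9, -1+11=10
a = 5: 5+5=10, 5+7=12, 5+9=14, 5+10=15, 5+11=16
a = 7: 7+7=14, 7+9=16, 7+10=17, 7+11=18
a = 9: 9+9=18, 9+10=19, 9+11=20
a = 10: 10+10=20, 10+11=21
a = 11: 11+11=22
Distinct sums: {-6, -4, -2, 2, 4, 6, 7, 8, 9, 10, 12, 14, 15, 16, 17, 18, 19, 20, 21, 22}
|A + A| = 20

|A + A| = 20


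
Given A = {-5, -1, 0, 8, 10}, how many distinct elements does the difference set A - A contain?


A - A = {a - a' : a, a' ∈ A}; |A| = 5.
Bounds: 2|A|-1 ≤ |A - A| ≤ |A|² - |A| + 1, i.e. 9 ≤ |A - A| ≤ 21.
Note: 0 ∈ A - A always (from a - a). The set is symmetric: if d ∈ A - A then -d ∈ A - A.
Enumerate nonzero differences d = a - a' with a > a' (then include -d):
Positive differences: {1, 2, 4, 5, 8, 9, 10, 11, 13, 15}
Full difference set: {0} ∪ (positive diffs) ∪ (negative diffs).
|A - A| = 1 + 2·10 = 21 (matches direct enumeration: 21).

|A - A| = 21


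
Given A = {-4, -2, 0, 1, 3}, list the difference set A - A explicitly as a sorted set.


A - A = {a - a' : a, a' ∈ A}.
Compute a - a' for each ordered pair (a, a'):
a = -4: -4--4=0, -4--2=-2, -4-0=-4, -4-1=-5, -4-3=-7
a = -2: -2--4=2, -2--2=0, -2-0=-2, -2-1=-3, -2-3=-5
a = 0: 0--4=4, 0--2=2, 0-0=0, 0-1=-1, 0-3=-3
a = 1: 1--4=5, 1--2=3, 1-0=1, 1-1=0, 1-3=-2
a = 3: 3--4=7, 3--2=5, 3-0=3, 3-1=2, 3-3=0
Collecting distinct values (and noting 0 appears from a-a):
A - A = {-7, -5, -4, -3, -2, -1, 0, 1, 2, 3, 4, 5, 7}
|A - A| = 13

A - A = {-7, -5, -4, -3, -2, -1, 0, 1, 2, 3, 4, 5, 7}


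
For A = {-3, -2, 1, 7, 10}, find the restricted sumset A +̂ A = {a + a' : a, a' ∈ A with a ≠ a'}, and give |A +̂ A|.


Restricted sumset: A +̂ A = {a + a' : a ∈ A, a' ∈ A, a ≠ a'}.
Equivalently, take A + A and drop any sum 2a that is achievable ONLY as a + a for a ∈ A (i.e. sums representable only with equal summands).
Enumerate pairs (a, a') with a < a' (symmetric, so each unordered pair gives one sum; this covers all a ≠ a'):
  -3 + -2 = -5
  -3 + 1 = -2
  -3 + 7 = 4
  -3 + 10 = 7
  -2 + 1 = -1
  -2 + 7 = 5
  -2 + 10 = 8
  1 + 7 = 8
  1 + 10 = 11
  7 + 10 = 17
Collected distinct sums: {-5, -2, -1, 4, 5, 7, 8, 11, 17}
|A +̂ A| = 9
(Reference bound: |A +̂ A| ≥ 2|A| - 3 for |A| ≥ 2, with |A| = 5 giving ≥ 7.)

|A +̂ A| = 9


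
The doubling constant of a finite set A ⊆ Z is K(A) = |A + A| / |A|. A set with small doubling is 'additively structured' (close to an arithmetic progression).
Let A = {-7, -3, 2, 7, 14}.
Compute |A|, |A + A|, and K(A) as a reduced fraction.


|A| = 5.
Compute A + A by enumerating all 25 pairs.
A + A = {-14, -10, -6, -5, -1, 0, 4, 7, 9, 11, 14, 16, 21, 28}, so |A + A| = 14.
K = |A + A| / |A| = 14/5 (already in lowest terms) ≈ 2.8000.
Reference: AP of size 5 gives K = 9/5 ≈ 1.8000; a fully generic set of size 5 gives K ≈ 3.0000.

|A| = 5, |A + A| = 14, K = 14/5.


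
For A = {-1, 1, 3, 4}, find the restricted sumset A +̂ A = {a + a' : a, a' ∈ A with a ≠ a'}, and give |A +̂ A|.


Restricted sumset: A +̂ A = {a + a' : a ∈ A, a' ∈ A, a ≠ a'}.
Equivalently, take A + A and drop any sum 2a that is achievable ONLY as a + a for a ∈ A (i.e. sums representable only with equal summands).
Enumerate pairs (a, a') with a < a' (symmetric, so each unordered pair gives one sum; this covers all a ≠ a'):
  -1 + 1 = 0
  -1 + 3 = 2
  -1 + 4 = 3
  1 + 3 = 4
  1 + 4 = 5
  3 + 4 = 7
Collected distinct sums: {0, 2, 3, 4, 5, 7}
|A +̂ A| = 6
(Reference bound: |A +̂ A| ≥ 2|A| - 3 for |A| ≥ 2, with |A| = 4 giving ≥ 5.)

|A +̂ A| = 6


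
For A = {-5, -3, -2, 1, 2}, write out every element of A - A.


A - A = {a - a' : a, a' ∈ A}.
Compute a - a' for each ordered pair (a, a'):
a = -5: -5--5=0, -5--3=-2, -5--2=-3, -5-1=-6, -5-2=-7
a = -3: -3--5=2, -3--3=0, -3--2=-1, -3-1=-4, -3-2=-5
a = -2: -2--5=3, -2--3=1, -2--2=0, -2-1=-3, -2-2=-4
a = 1: 1--5=6, 1--3=4, 1--2=3, 1-1=0, 1-2=-1
a = 2: 2--5=7, 2--3=5, 2--2=4, 2-1=1, 2-2=0
Collecting distinct values (and noting 0 appears from a-a):
A - A = {-7, -6, -5, -4, -3, -2, -1, 0, 1, 2, 3, 4, 5, 6, 7}
|A - A| = 15

A - A = {-7, -6, -5, -4, -3, -2, -1, 0, 1, 2, 3, 4, 5, 6, 7}


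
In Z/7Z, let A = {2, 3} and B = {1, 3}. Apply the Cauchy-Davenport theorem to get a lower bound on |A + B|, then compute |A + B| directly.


Cauchy-Davenport: |A + B| ≥ min(p, |A| + |B| - 1) for A, B nonempty in Z/pZ.
|A| = 2, |B| = 2, p = 7.
CD lower bound = min(7, 2 + 2 - 1) = min(7, 3) = 3.
Compute A + B mod 7 directly:
a = 2: 2+1=3, 2+3=5
a = 3: 3+1=4, 3+3=6
A + B = {3, 4, 5, 6}, so |A + B| = 4.
Verify: 4 ≥ 3? Yes ✓.

CD lower bound = 3, actual |A + B| = 4.


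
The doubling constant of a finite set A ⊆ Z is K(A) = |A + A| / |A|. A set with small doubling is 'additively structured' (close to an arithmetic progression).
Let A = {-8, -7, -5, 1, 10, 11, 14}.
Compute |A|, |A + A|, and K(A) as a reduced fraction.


|A| = 7.
Compute A + A by enumerating all 49 pairs.
A + A = {-16, -15, -14, -13, -12, -10, -7, -6, -4, 2, 3, 4, 5, 6, 7, 9, 11, 12, 15, 20, 21, 22, 24, 25, 28}, so |A + A| = 25.
K = |A + A| / |A| = 25/7 (already in lowest terms) ≈ 3.5714.
Reference: AP of size 7 gives K = 13/7 ≈ 1.8571; a fully generic set of size 7 gives K ≈ 4.0000.

|A| = 7, |A + A| = 25, K = 25/7.


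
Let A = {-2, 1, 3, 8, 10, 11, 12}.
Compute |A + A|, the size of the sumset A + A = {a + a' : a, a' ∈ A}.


A + A = {a + a' : a, a' ∈ A}; |A| = 7.
General bounds: 2|A| - 1 ≤ |A + A| ≤ |A|(|A|+1)/2, i.e. 13 ≤ |A + A| ≤ 28.
Lower bound 2|A|-1 is attained iff A is an arithmetic progression.
Enumerate sums a + a' for a ≤ a' (symmetric, so this suffices):
a = -2: -2+-2=-4, -2+1=-1, -2+3=1, -2+8=6, -2+10=8, -2+11=9, -2+12=10
a = 1: 1+1=2, 1+3=4, 1+8=9, 1+10=11, 1+11=12, 1+12=13
a = 3: 3+3=6, 3+8=11, 3+10=13, 3+11=14, 3+12=15
a = 8: 8+8=16, 8+10=18, 8+11=19, 8+12=20
a = 10: 10+10=20, 10+11=21, 10+12=22
a = 11: 11+11=22, 11+12=23
a = 12: 12+12=24
Distinct sums: {-4, -1, 1, 2, 4, 6, 8, 9, 10, 11, 12, 13, 14, 15, 16, 18, 19, 20, 21, 22, 23, 24}
|A + A| = 22

|A + A| = 22


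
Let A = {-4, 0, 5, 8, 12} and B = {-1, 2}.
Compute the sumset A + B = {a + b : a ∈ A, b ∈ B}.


A + B = {a + b : a ∈ A, b ∈ B}.
Enumerate all |A|·|B| = 5·2 = 10 pairs (a, b) and collect distinct sums.
a = -4: -4+-1=-5, -4+2=-2
a = 0: 0+-1=-1, 0+2=2
a = 5: 5+-1=4, 5+2=7
a = 8: 8+-1=7, 8+2=10
a = 12: 12+-1=11, 12+2=14
Collecting distinct sums: A + B = {-5, -2, -1, 2, 4, 7, 10, 11, 14}
|A + B| = 9

A + B = {-5, -2, -1, 2, 4, 7, 10, 11, 14}


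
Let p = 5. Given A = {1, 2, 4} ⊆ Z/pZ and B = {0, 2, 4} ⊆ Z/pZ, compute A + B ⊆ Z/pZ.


Work in Z/5Z: reduce every sum a + b modulo 5.
Enumerate all 9 pairs:
a = 1: 1+0=1, 1+2=3, 1+4=0
a = 2: 2+0=2, 2+2=4, 2+4=1
a = 4: 4+0=4, 4+2=1, 4+4=3
Distinct residues collected: {0, 1, 2, 3, 4}
|A + B| = 5 (out of 5 total residues).

A + B = {0, 1, 2, 3, 4}


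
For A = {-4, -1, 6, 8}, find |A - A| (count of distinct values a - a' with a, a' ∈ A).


A - A = {a - a' : a, a' ∈ A}; |A| = 4.
Bounds: 2|A|-1 ≤ |A - A| ≤ |A|² - |A| + 1, i.e. 7 ≤ |A - A| ≤ 13.
Note: 0 ∈ A - A always (from a - a). The set is symmetric: if d ∈ A - A then -d ∈ A - A.
Enumerate nonzero differences d = a - a' with a > a' (then include -d):
Positive differences: {2, 3, 7, 9, 10, 12}
Full difference set: {0} ∪ (positive diffs) ∪ (negative diffs).
|A - A| = 1 + 2·6 = 13 (matches direct enumeration: 13).

|A - A| = 13


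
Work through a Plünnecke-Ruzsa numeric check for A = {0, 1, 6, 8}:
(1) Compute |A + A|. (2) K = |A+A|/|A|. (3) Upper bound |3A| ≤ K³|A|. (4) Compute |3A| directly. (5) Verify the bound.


|A| = 4.
Step 1: Compute A + A by enumerating all 16 pairs.
A + A = {0, 1, 2, 6, 7, 8, 9, 12, 14, 16}, so |A + A| = 10.
Step 2: Doubling constant K = |A + A|/|A| = 10/4 = 10/4 ≈ 2.5000.
Step 3: Plünnecke-Ruzsa gives |3A| ≤ K³·|A| = (2.5000)³ · 4 ≈ 62.5000.
Step 4: Compute 3A = A + A + A directly by enumerating all triples (a,b,c) ∈ A³; |3A| = 19.
Step 5: Check 19 ≤ 62.5000? Yes ✓.

K = 10/4, Plünnecke-Ruzsa bound K³|A| ≈ 62.5000, |3A| = 19, inequality holds.


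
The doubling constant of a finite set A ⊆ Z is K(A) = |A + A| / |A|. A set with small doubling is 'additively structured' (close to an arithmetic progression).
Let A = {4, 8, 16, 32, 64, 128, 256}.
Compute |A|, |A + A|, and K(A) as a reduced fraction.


|A| = 7.
Compute A + A by enumerating all 49 pairs.
A + A = {8, 12, 16, 20, 24, 32, 36, 40, 48, 64, 68, 72, 80, 96, 128, 132, 136, 144, 160, 192, 256, 260, 264, 272, 288, 320, 384, 512}, so |A + A| = 28.
K = |A + A| / |A| = 28/7 = 4/1 ≈ 4.0000.
Reference: AP of size 7 gives K = 13/7 ≈ 1.8571; a fully generic set of size 7 gives K ≈ 4.0000.

|A| = 7, |A + A| = 28, K = 28/7 = 4/1.


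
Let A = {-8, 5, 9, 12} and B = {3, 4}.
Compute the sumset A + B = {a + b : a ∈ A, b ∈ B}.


A + B = {a + b : a ∈ A, b ∈ B}.
Enumerate all |A|·|B| = 4·2 = 8 pairs (a, b) and collect distinct sums.
a = -8: -8+3=-5, -8+4=-4
a = 5: 5+3=8, 5+4=9
a = 9: 9+3=12, 9+4=13
a = 12: 12+3=15, 12+4=16
Collecting distinct sums: A + B = {-5, -4, 8, 9, 12, 13, 15, 16}
|A + B| = 8

A + B = {-5, -4, 8, 9, 12, 13, 15, 16}


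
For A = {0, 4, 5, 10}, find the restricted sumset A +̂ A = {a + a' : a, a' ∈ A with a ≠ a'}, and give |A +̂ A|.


Restricted sumset: A +̂ A = {a + a' : a ∈ A, a' ∈ A, a ≠ a'}.
Equivalently, take A + A and drop any sum 2a that is achievable ONLY as a + a for a ∈ A (i.e. sums representable only with equal summands).
Enumerate pairs (a, a') with a < a' (symmetric, so each unordered pair gives one sum; this covers all a ≠ a'):
  0 + 4 = 4
  0 + 5 = 5
  0 + 10 = 10
  4 + 5 = 9
  4 + 10 = 14
  5 + 10 = 15
Collected distinct sums: {4, 5, 9, 10, 14, 15}
|A +̂ A| = 6
(Reference bound: |A +̂ A| ≥ 2|A| - 3 for |A| ≥ 2, with |A| = 4 giving ≥ 5.)

|A +̂ A| = 6


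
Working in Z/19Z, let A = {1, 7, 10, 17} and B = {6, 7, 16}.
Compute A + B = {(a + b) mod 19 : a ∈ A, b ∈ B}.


Work in Z/19Z: reduce every sum a + b modulo 19.
Enumerate all 12 pairs:
a = 1: 1+6=7, 1+7=8, 1+16=17
a = 7: 7+6=13, 7+7=14, 7+16=4
a = 10: 10+6=16, 10+7=17, 10+16=7
a = 17: 17+6=4, 17+7=5, 17+16=14
Distinct residues collected: {4, 5, 7, 8, 13, 14, 16, 17}
|A + B| = 8 (out of 19 total residues).

A + B = {4, 5, 7, 8, 13, 14, 16, 17}


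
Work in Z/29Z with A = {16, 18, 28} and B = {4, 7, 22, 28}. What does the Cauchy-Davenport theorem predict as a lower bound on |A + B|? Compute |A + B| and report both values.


Cauchy-Davenport: |A + B| ≥ min(p, |A| + |B| - 1) for A, B nonempty in Z/pZ.
|A| = 3, |B| = 4, p = 29.
CD lower bound = min(29, 3 + 4 - 1) = min(29, 6) = 6.
Compute A + B mod 29 directly:
a = 16: 16+4=20, 16+7=23, 16+22=9, 16+28=15
a = 18: 18+4=22, 18+7=25, 18+22=11, 18+28=17
a = 28: 28+4=3, 28+7=6, 28+22=21, 28+28=27
A + B = {3, 6, 9, 11, 15, 17, 20, 21, 22, 23, 25, 27}, so |A + B| = 12.
Verify: 12 ≥ 6? Yes ✓.

CD lower bound = 6, actual |A + B| = 12.


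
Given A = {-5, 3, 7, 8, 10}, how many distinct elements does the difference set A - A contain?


A - A = {a - a' : a, a' ∈ A}; |A| = 5.
Bounds: 2|A|-1 ≤ |A - A| ≤ |A|² - |A| + 1, i.e. 9 ≤ |A - A| ≤ 21.
Note: 0 ∈ A - A always (from a - a). The set is symmetric: if d ∈ A - A then -d ∈ A - A.
Enumerate nonzero differences d = a - a' with a > a' (then include -d):
Positive differences: {1, 2, 3, 4, 5, 7, 8, 12, 13, 15}
Full difference set: {0} ∪ (positive diffs) ∪ (negative diffs).
|A - A| = 1 + 2·10 = 21 (matches direct enumeration: 21).

|A - A| = 21


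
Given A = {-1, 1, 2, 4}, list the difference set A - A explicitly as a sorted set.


A - A = {a - a' : a, a' ∈ A}.
Compute a - a' for each ordered pair (a, a'):
a = -1: -1--1=0, -1-1=-2, -1-2=-3, -1-4=-5
a = 1: 1--1=2, 1-1=0, 1-2=-1, 1-4=-3
a = 2: 2--1=3, 2-1=1, 2-2=0, 2-4=-2
a = 4: 4--1=5, 4-1=3, 4-2=2, 4-4=0
Collecting distinct values (and noting 0 appears from a-a):
A - A = {-5, -3, -2, -1, 0, 1, 2, 3, 5}
|A - A| = 9

A - A = {-5, -3, -2, -1, 0, 1, 2, 3, 5}


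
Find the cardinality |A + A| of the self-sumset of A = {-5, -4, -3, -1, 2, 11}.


A + A = {a + a' : a, a' ∈ A}; |A| = 6.
General bounds: 2|A| - 1 ≤ |A + A| ≤ |A|(|A|+1)/2, i.e. 11 ≤ |A + A| ≤ 21.
Lower bound 2|A|-1 is attained iff A is an arithmetic progression.
Enumerate sums a + a' for a ≤ a' (symmetric, so this suffices):
a = -5: -5+-5=-10, -5+-4=-9, -5+-3=-8, -5+-1=-6, -5+2=-3, -5+11=6
a = -4: -4+-4=-8, -4+-3=-7, -4+-1=-5, -4+2=-2, -4+11=7
a = -3: -3+-3=-6, -3+-1=-4, -3+2=-1, -3+11=8
a = -1: -1+-1=-2, -1+2=1, -1+11=10
a = 2: 2+2=4, 2+11=13
a = 11: 11+11=22
Distinct sums: {-10, -9, -8, -7, -6, -5, -4, -3, -2, -1, 1, 4, 6, 7, 8, 10, 13, 22}
|A + A| = 18

|A + A| = 18


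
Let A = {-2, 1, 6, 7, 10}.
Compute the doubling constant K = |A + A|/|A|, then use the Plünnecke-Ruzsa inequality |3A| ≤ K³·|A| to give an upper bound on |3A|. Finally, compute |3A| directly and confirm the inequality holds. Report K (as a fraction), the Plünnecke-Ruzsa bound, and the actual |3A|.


|A| = 5.
Step 1: Compute A + A by enumerating all 25 pairs.
A + A = {-4, -1, 2, 4, 5, 7, 8, 11, 12, 13, 14, 16, 17, 20}, so |A + A| = 14.
Step 2: Doubling constant K = |A + A|/|A| = 14/5 = 14/5 ≈ 2.8000.
Step 3: Plünnecke-Ruzsa gives |3A| ≤ K³·|A| = (2.8000)³ · 5 ≈ 109.7600.
Step 4: Compute 3A = A + A + A directly by enumerating all triples (a,b,c) ∈ A³; |3A| = 26.
Step 5: Check 26 ≤ 109.7600? Yes ✓.

K = 14/5, Plünnecke-Ruzsa bound K³|A| ≈ 109.7600, |3A| = 26, inequality holds.


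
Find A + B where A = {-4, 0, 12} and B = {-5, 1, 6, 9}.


A + B = {a + b : a ∈ A, b ∈ B}.
Enumerate all |A|·|B| = 3·4 = 12 pairs (a, b) and collect distinct sums.
a = -4: -4+-5=-9, -4+1=-3, -4+6=2, -4+9=5
a = 0: 0+-5=-5, 0+1=1, 0+6=6, 0+9=9
a = 12: 12+-5=7, 12+1=13, 12+6=18, 12+9=21
Collecting distinct sums: A + B = {-9, -5, -3, 1, 2, 5, 6, 7, 9, 13, 18, 21}
|A + B| = 12

A + B = {-9, -5, -3, 1, 2, 5, 6, 7, 9, 13, 18, 21}


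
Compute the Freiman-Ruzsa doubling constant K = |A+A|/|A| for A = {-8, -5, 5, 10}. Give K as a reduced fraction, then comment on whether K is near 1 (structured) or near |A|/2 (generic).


|A| = 4.
Compute A + A by enumerating all 16 pairs.
A + A = {-16, -13, -10, -3, 0, 2, 5, 10, 15, 20}, so |A + A| = 10.
K = |A + A| / |A| = 10/4 = 5/2 ≈ 2.5000.
Reference: AP of size 4 gives K = 7/4 ≈ 1.7500; a fully generic set of size 4 gives K ≈ 2.5000.

|A| = 4, |A + A| = 10, K = 10/4 = 5/2.


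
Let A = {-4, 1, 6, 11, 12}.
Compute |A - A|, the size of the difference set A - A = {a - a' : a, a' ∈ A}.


A - A = {a - a' : a, a' ∈ A}; |A| = 5.
Bounds: 2|A|-1 ≤ |A - A| ≤ |A|² - |A| + 1, i.e. 9 ≤ |A - A| ≤ 21.
Note: 0 ∈ A - A always (from a - a). The set is symmetric: if d ∈ A - A then -d ∈ A - A.
Enumerate nonzero differences d = a - a' with a > a' (then include -d):
Positive differences: {1, 5, 6, 10, 11, 15, 16}
Full difference set: {0} ∪ (positive diffs) ∪ (negative diffs).
|A - A| = 1 + 2·7 = 15 (matches direct enumeration: 15).

|A - A| = 15


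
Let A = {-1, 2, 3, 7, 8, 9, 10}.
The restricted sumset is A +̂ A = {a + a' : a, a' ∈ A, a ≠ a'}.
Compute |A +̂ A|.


Restricted sumset: A +̂ A = {a + a' : a ∈ A, a' ∈ A, a ≠ a'}.
Equivalently, take A + A and drop any sum 2a that is achievable ONLY as a + a for a ∈ A (i.e. sums representable only with equal summands).
Enumerate pairs (a, a') with a < a' (symmetric, so each unordered pair gives one sum; this covers all a ≠ a'):
  -1 + 2 = 1
  -1 + 3 = 2
  -1 + 7 = 6
  -1 + 8 = 7
  -1 + 9 = 8
  -1 + 10 = 9
  2 + 3 = 5
  2 + 7 = 9
  2 + 8 = 10
  2 + 9 = 11
  2 + 10 = 12
  3 + 7 = 10
  3 + 8 = 11
  3 + 9 = 12
  3 + 10 = 13
  7 + 8 = 15
  7 + 9 = 16
  7 + 10 = 17
  8 + 9 = 17
  8 + 10 = 18
  9 + 10 = 19
Collected distinct sums: {1, 2, 5, 6, 7, 8, 9, 10, 11, 12, 13, 15, 16, 17, 18, 19}
|A +̂ A| = 16
(Reference bound: |A +̂ A| ≥ 2|A| - 3 for |A| ≥ 2, with |A| = 7 giving ≥ 11.)

|A +̂ A| = 16


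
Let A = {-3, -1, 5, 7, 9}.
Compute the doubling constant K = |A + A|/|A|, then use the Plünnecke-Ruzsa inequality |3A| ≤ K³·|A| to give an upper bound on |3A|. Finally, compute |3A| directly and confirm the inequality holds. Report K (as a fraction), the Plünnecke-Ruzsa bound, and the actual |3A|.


|A| = 5.
Step 1: Compute A + A by enumerating all 25 pairs.
A + A = {-6, -4, -2, 2, 4, 6, 8, 10, 12, 14, 16, 18}, so |A + A| = 12.
Step 2: Doubling constant K = |A + A|/|A| = 12/5 = 12/5 ≈ 2.4000.
Step 3: Plünnecke-Ruzsa gives |3A| ≤ K³·|A| = (2.4000)³ · 5 ≈ 69.1200.
Step 4: Compute 3A = A + A + A directly by enumerating all triples (a,b,c) ∈ A³; |3A| = 19.
Step 5: Check 19 ≤ 69.1200? Yes ✓.

K = 12/5, Plünnecke-Ruzsa bound K³|A| ≈ 69.1200, |3A| = 19, inequality holds.


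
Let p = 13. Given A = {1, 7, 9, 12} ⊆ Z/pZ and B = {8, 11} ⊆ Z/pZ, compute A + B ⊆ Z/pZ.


Work in Z/13Z: reduce every sum a + b modulo 13.
Enumerate all 8 pairs:
a = 1: 1+8=9, 1+11=12
a = 7: 7+8=2, 7+11=5
a = 9: 9+8=4, 9+11=7
a = 12: 12+8=7, 12+11=10
Distinct residues collected: {2, 4, 5, 7, 9, 10, 12}
|A + B| = 7 (out of 13 total residues).

A + B = {2, 4, 5, 7, 9, 10, 12}


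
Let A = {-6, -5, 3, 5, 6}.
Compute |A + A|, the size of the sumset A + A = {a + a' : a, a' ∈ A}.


A + A = {a + a' : a, a' ∈ A}; |A| = 5.
General bounds: 2|A| - 1 ≤ |A + A| ≤ |A|(|A|+1)/2, i.e. 9 ≤ |A + A| ≤ 15.
Lower bound 2|A|-1 is attained iff A is an arithmetic progression.
Enumerate sums a + a' for a ≤ a' (symmetric, so this suffices):
a = -6: -6+-6=-12, -6+-5=-11, -6+3=-3, -6+5=-1, -6+6=0
a = -5: -5+-5=-10, -5+3=-2, -5+5=0, -5+6=1
a = 3: 3+3=6, 3+5=8, 3+6=9
a = 5: 5+5=10, 5+6=11
a = 6: 6+6=12
Distinct sums: {-12, -11, -10, -3, -2, -1, 0, 1, 6, 8, 9, 10, 11, 12}
|A + A| = 14

|A + A| = 14


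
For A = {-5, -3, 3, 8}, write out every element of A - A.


A - A = {a - a' : a, a' ∈ A}.
Compute a - a' for each ordered pair (a, a'):
a = -5: -5--5=0, -5--3=-2, -5-3=-8, -5-8=-13
a = -3: -3--5=2, -3--3=0, -3-3=-6, -3-8=-11
a = 3: 3--5=8, 3--3=6, 3-3=0, 3-8=-5
a = 8: 8--5=13, 8--3=11, 8-3=5, 8-8=0
Collecting distinct values (and noting 0 appears from a-a):
A - A = {-13, -11, -8, -6, -5, -2, 0, 2, 5, 6, 8, 11, 13}
|A - A| = 13

A - A = {-13, -11, -8, -6, -5, -2, 0, 2, 5, 6, 8, 11, 13}


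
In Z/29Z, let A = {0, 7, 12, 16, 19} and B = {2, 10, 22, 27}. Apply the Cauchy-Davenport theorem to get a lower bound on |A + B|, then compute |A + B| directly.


Cauchy-Davenport: |A + B| ≥ min(p, |A| + |B| - 1) for A, B nonempty in Z/pZ.
|A| = 5, |B| = 4, p = 29.
CD lower bound = min(29, 5 + 4 - 1) = min(29, 8) = 8.
Compute A + B mod 29 directly:
a = 0: 0+2=2, 0+10=10, 0+22=22, 0+27=27
a = 7: 7+2=9, 7+10=17, 7+22=0, 7+27=5
a = 12: 12+2=14, 12+10=22, 12+22=5, 12+27=10
a = 16: 16+2=18, 16+10=26, 16+22=9, 16+27=14
a = 19: 19+2=21, 19+10=0, 19+22=12, 19+27=17
A + B = {0, 2, 5, 9, 10, 12, 14, 17, 18, 21, 22, 26, 27}, so |A + B| = 13.
Verify: 13 ≥ 8? Yes ✓.

CD lower bound = 8, actual |A + B| = 13.


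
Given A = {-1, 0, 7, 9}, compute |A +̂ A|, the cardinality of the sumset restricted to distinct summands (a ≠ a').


Restricted sumset: A +̂ A = {a + a' : a ∈ A, a' ∈ A, a ≠ a'}.
Equivalently, take A + A and drop any sum 2a that is achievable ONLY as a + a for a ∈ A (i.e. sums representable only with equal summands).
Enumerate pairs (a, a') with a < a' (symmetric, so each unordered pair gives one sum; this covers all a ≠ a'):
  -1 + 0 = -1
  -1 + 7 = 6
  -1 + 9 = 8
  0 + 7 = 7
  0 + 9 = 9
  7 + 9 = 16
Collected distinct sums: {-1, 6, 7, 8, 9, 16}
|A +̂ A| = 6
(Reference bound: |A +̂ A| ≥ 2|A| - 3 for |A| ≥ 2, with |A| = 4 giving ≥ 5.)

|A +̂ A| = 6


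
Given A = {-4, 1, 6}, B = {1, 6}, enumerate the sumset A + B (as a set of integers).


A + B = {a + b : a ∈ A, b ∈ B}.
Enumerate all |A|·|B| = 3·2 = 6 pairs (a, b) and collect distinct sums.
a = -4: -4+1=-3, -4+6=2
a = 1: 1+1=2, 1+6=7
a = 6: 6+1=7, 6+6=12
Collecting distinct sums: A + B = {-3, 2, 7, 12}
|A + B| = 4

A + B = {-3, 2, 7, 12}


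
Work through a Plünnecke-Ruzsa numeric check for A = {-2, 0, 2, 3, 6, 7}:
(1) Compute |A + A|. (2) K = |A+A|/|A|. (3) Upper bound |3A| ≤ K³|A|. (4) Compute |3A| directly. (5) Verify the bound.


|A| = 6.
Step 1: Compute A + A by enumerating all 36 pairs.
A + A = {-4, -2, 0, 1, 2, 3, 4, 5, 6, 7, 8, 9, 10, 12, 13, 14}, so |A + A| = 16.
Step 2: Doubling constant K = |A + A|/|A| = 16/6 = 16/6 ≈ 2.6667.
Step 3: Plünnecke-Ruzsa gives |3A| ≤ K³·|A| = (2.6667)³ · 6 ≈ 113.7778.
Step 4: Compute 3A = A + A + A directly by enumerating all triples (a,b,c) ∈ A³; |3A| = 26.
Step 5: Check 26 ≤ 113.7778? Yes ✓.

K = 16/6, Plünnecke-Ruzsa bound K³|A| ≈ 113.7778, |3A| = 26, inequality holds.


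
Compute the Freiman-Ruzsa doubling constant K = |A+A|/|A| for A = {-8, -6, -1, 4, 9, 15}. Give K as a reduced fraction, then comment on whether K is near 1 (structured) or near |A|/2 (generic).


|A| = 6.
Compute A + A by enumerating all 36 pairs.
A + A = {-16, -14, -12, -9, -7, -4, -2, 1, 3, 7, 8, 9, 13, 14, 18, 19, 24, 30}, so |A + A| = 18.
K = |A + A| / |A| = 18/6 = 3/1 ≈ 3.0000.
Reference: AP of size 6 gives K = 11/6 ≈ 1.8333; a fully generic set of size 6 gives K ≈ 3.5000.

|A| = 6, |A + A| = 18, K = 18/6 = 3/1.


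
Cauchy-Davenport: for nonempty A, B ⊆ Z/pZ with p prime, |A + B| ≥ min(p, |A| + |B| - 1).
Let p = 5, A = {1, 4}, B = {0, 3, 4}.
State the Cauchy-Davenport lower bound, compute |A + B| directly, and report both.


Cauchy-Davenport: |A + B| ≥ min(p, |A| + |B| - 1) for A, B nonempty in Z/pZ.
|A| = 2, |B| = 3, p = 5.
CD lower bound = min(5, 2 + 3 - 1) = min(5, 4) = 4.
Compute A + B mod 5 directly:
a = 1: 1+0=1, 1+3=4, 1+4=0
a = 4: 4+0=4, 4+3=2, 4+4=3
A + B = {0, 1, 2, 3, 4}, so |A + B| = 5.
Verify: 5 ≥ 4? Yes ✓.

CD lower bound = 4, actual |A + B| = 5.


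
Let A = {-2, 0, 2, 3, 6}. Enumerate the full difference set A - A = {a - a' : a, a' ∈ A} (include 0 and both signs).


A - A = {a - a' : a, a' ∈ A}.
Compute a - a' for each ordered pair (a, a'):
a = -2: -2--2=0, -2-0=-2, -2-2=-4, -2-3=-5, -2-6=-8
a = 0: 0--2=2, 0-0=0, 0-2=-2, 0-3=-3, 0-6=-6
a = 2: 2--2=4, 2-0=2, 2-2=0, 2-3=-1, 2-6=-4
a = 3: 3--2=5, 3-0=3, 3-2=1, 3-3=0, 3-6=-3
a = 6: 6--2=8, 6-0=6, 6-2=4, 6-3=3, 6-6=0
Collecting distinct values (and noting 0 appears from a-a):
A - A = {-8, -6, -5, -4, -3, -2, -1, 0, 1, 2, 3, 4, 5, 6, 8}
|A - A| = 15

A - A = {-8, -6, -5, -4, -3, -2, -1, 0, 1, 2, 3, 4, 5, 6, 8}


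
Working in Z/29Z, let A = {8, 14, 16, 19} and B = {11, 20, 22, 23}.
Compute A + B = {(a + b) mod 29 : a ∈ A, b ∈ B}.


Work in Z/29Z: reduce every sum a + b modulo 29.
Enumerate all 16 pairs:
a = 8: 8+11=19, 8+20=28, 8+22=1, 8+23=2
a = 14: 14+11=25, 14+20=5, 14+22=7, 14+23=8
a = 16: 16+11=27, 16+20=7, 16+22=9, 16+23=10
a = 19: 19+11=1, 19+20=10, 19+22=12, 19+23=13
Distinct residues collected: {1, 2, 5, 7, 8, 9, 10, 12, 13, 19, 25, 27, 28}
|A + B| = 13 (out of 29 total residues).

A + B = {1, 2, 5, 7, 8, 9, 10, 12, 13, 19, 25, 27, 28}


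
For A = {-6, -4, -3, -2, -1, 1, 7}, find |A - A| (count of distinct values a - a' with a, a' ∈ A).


A - A = {a - a' : a, a' ∈ A}; |A| = 7.
Bounds: 2|A|-1 ≤ |A - A| ≤ |A|² - |A| + 1, i.e. 13 ≤ |A - A| ≤ 43.
Note: 0 ∈ A - A always (from a - a). The set is symmetric: if d ∈ A - A then -d ∈ A - A.
Enumerate nonzero differences d = a - a' with a > a' (then include -d):
Positive differences: {1, 2, 3, 4, 5, 6, 7, 8, 9, 10, 11, 13}
Full difference set: {0} ∪ (positive diffs) ∪ (negative diffs).
|A - A| = 1 + 2·12 = 25 (matches direct enumeration: 25).

|A - A| = 25
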